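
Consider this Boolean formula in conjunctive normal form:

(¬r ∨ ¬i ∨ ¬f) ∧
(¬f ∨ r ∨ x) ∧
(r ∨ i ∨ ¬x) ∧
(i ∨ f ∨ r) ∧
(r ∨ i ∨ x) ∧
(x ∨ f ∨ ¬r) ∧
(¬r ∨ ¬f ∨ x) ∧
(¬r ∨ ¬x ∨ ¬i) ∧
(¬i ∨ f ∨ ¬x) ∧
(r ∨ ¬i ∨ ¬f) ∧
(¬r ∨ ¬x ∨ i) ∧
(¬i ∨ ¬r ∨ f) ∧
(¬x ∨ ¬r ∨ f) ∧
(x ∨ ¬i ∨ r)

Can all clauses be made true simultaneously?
No

No, the formula is not satisfiable.

No assignment of truth values to the variables can make all 14 clauses true simultaneously.

The formula is UNSAT (unsatisfiable).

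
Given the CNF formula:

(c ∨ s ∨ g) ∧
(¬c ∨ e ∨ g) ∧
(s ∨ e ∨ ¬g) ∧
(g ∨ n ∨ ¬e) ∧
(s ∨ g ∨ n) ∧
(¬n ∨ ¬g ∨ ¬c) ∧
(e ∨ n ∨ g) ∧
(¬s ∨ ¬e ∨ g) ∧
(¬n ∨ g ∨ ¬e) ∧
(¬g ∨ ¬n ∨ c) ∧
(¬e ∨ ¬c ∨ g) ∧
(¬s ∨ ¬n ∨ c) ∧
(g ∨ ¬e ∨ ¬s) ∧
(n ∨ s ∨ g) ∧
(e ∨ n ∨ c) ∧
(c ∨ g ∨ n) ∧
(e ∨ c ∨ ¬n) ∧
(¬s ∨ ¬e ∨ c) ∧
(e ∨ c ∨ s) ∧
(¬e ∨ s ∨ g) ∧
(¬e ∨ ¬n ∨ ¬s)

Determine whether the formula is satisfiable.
Yes

Yes, the formula is satisfiable.

One satisfying assignment is: n=False, g=True, c=False, s=False, e=True

Verification: With this assignment, all 21 clauses evaluate to true.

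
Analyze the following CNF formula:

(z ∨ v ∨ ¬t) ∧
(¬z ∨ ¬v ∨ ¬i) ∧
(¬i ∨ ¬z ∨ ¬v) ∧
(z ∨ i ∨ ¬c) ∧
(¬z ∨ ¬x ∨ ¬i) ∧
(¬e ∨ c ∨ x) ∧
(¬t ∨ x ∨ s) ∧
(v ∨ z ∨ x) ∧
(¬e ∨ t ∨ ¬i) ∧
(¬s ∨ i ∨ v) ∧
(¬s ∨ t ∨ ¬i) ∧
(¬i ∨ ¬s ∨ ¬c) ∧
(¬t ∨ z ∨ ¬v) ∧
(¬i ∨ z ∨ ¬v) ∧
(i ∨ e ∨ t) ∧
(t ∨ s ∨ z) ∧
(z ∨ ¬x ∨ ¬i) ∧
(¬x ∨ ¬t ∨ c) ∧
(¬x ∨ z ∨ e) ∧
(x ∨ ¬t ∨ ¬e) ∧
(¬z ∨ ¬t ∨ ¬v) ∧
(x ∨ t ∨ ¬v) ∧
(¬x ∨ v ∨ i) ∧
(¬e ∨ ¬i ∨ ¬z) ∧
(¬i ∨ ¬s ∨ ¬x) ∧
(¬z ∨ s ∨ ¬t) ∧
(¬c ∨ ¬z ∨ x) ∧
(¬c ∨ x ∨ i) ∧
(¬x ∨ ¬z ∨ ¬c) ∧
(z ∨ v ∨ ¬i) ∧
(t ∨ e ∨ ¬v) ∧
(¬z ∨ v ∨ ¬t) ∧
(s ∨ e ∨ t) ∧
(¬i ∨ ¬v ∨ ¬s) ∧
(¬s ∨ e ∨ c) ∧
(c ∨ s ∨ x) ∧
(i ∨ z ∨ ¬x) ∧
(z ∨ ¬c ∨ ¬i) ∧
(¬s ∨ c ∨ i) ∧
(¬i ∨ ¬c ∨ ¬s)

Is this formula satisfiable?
Yes

Yes, the formula is satisfiable.

One satisfying assignment is: c=False, x=True, e=True, t=False, i=False, s=False, v=True, z=True

Verification: With this assignment, all 40 clauses evaluate to true.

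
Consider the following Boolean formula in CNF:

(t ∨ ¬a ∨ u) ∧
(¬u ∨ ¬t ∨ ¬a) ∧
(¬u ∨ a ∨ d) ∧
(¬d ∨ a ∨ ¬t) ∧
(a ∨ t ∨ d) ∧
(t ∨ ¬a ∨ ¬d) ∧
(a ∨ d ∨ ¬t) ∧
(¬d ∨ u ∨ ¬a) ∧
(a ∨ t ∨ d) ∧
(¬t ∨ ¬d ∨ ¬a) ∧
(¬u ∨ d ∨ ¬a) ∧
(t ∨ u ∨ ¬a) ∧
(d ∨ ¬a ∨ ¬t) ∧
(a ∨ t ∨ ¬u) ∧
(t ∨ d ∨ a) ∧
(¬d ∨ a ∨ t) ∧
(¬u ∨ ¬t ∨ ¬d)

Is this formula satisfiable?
No

No, the formula is not satisfiable.

No assignment of truth values to the variables can make all 17 clauses true simultaneously.

The formula is UNSAT (unsatisfiable).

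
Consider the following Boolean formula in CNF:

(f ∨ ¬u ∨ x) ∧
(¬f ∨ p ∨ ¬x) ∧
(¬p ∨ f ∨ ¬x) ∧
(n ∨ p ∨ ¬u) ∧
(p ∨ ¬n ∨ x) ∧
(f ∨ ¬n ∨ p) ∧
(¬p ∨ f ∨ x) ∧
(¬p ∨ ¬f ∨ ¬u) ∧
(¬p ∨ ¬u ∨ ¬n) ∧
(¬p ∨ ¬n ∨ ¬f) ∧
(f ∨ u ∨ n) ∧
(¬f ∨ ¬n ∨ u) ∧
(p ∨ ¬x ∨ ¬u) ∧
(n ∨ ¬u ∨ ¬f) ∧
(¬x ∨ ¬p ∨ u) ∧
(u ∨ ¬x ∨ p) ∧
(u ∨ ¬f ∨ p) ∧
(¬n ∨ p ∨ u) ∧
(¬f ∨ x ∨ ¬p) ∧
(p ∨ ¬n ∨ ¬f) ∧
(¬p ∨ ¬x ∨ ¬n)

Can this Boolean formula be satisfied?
No

No, the formula is not satisfiable.

No assignment of truth values to the variables can make all 21 clauses true simultaneously.

The formula is UNSAT (unsatisfiable).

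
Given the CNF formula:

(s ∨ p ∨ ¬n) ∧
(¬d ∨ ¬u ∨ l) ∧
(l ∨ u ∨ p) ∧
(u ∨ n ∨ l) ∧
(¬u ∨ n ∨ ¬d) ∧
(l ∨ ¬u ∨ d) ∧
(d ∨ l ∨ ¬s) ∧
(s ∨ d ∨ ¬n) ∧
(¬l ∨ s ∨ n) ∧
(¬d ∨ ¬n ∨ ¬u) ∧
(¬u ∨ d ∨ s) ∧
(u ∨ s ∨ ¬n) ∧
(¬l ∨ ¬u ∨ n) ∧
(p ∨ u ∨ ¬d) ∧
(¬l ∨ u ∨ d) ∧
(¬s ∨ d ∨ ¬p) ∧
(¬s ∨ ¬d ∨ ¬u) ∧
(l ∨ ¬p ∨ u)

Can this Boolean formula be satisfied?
Yes

Yes, the formula is satisfiable.

One satisfying assignment is: p=True, d=True, s=True, n=False, u=False, l=True

Verification: With this assignment, all 18 clauses evaluate to true.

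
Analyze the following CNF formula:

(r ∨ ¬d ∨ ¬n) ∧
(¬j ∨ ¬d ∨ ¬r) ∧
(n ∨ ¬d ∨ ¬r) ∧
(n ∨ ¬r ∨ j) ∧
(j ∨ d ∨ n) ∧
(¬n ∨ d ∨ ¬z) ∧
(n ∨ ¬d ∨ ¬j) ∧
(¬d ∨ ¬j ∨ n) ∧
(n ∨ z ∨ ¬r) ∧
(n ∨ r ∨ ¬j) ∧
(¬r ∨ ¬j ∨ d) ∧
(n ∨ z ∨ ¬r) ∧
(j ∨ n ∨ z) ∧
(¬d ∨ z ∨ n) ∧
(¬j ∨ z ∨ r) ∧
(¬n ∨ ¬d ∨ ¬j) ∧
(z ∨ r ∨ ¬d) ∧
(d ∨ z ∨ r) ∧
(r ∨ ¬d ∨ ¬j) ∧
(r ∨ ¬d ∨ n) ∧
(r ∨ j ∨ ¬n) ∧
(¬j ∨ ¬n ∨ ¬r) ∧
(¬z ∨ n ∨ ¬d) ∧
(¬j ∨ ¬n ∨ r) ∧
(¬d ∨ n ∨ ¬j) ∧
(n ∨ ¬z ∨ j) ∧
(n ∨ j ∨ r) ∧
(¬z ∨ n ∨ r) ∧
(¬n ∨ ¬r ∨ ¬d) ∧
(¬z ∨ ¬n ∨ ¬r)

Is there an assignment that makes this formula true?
Yes

Yes, the formula is satisfiable.

One satisfying assignment is: j=False, r=True, z=False, d=False, n=True

Verification: With this assignment, all 30 clauses evaluate to true.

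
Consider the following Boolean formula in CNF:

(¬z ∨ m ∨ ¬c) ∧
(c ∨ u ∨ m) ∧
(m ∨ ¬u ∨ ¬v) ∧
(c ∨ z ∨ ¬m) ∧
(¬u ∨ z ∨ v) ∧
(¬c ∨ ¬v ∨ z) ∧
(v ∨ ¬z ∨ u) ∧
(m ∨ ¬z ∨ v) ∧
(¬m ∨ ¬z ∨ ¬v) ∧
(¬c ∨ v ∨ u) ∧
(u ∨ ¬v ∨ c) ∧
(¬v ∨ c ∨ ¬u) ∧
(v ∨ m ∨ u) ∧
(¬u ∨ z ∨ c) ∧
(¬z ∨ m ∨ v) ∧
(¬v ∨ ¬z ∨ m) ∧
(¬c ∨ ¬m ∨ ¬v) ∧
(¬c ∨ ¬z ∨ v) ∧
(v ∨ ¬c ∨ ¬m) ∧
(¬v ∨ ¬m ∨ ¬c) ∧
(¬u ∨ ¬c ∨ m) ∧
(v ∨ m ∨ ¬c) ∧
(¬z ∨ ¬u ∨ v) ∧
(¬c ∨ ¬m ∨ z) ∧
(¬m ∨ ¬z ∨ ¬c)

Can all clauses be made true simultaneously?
No

No, the formula is not satisfiable.

No assignment of truth values to the variables can make all 25 clauses true simultaneously.

The formula is UNSAT (unsatisfiable).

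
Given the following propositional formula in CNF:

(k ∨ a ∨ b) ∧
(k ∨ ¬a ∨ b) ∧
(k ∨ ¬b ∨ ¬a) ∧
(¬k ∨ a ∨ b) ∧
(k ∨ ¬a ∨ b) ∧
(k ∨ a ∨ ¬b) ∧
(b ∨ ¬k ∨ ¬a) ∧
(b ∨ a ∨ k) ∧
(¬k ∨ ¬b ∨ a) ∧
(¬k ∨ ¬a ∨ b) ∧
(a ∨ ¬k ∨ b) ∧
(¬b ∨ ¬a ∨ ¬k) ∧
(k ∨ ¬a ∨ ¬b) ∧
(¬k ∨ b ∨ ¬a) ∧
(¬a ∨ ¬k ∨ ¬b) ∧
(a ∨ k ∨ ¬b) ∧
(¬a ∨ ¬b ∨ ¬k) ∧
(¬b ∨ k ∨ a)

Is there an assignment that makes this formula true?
No

No, the formula is not satisfiable.

No assignment of truth values to the variables can make all 18 clauses true simultaneously.

The formula is UNSAT (unsatisfiable).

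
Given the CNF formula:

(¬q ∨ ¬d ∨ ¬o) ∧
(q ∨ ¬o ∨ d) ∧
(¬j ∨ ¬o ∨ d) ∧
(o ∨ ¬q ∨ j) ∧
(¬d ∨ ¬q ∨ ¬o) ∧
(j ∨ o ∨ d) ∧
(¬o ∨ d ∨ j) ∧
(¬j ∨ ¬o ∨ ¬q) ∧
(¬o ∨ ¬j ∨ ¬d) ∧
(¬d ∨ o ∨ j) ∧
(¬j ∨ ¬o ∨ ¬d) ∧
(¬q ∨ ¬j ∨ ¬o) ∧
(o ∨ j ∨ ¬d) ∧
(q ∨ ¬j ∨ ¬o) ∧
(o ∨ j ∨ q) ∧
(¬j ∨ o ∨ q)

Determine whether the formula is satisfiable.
Yes

Yes, the formula is satisfiable.

One satisfying assignment is: j=False, q=False, o=True, d=True

Verification: With this assignment, all 16 clauses evaluate to true.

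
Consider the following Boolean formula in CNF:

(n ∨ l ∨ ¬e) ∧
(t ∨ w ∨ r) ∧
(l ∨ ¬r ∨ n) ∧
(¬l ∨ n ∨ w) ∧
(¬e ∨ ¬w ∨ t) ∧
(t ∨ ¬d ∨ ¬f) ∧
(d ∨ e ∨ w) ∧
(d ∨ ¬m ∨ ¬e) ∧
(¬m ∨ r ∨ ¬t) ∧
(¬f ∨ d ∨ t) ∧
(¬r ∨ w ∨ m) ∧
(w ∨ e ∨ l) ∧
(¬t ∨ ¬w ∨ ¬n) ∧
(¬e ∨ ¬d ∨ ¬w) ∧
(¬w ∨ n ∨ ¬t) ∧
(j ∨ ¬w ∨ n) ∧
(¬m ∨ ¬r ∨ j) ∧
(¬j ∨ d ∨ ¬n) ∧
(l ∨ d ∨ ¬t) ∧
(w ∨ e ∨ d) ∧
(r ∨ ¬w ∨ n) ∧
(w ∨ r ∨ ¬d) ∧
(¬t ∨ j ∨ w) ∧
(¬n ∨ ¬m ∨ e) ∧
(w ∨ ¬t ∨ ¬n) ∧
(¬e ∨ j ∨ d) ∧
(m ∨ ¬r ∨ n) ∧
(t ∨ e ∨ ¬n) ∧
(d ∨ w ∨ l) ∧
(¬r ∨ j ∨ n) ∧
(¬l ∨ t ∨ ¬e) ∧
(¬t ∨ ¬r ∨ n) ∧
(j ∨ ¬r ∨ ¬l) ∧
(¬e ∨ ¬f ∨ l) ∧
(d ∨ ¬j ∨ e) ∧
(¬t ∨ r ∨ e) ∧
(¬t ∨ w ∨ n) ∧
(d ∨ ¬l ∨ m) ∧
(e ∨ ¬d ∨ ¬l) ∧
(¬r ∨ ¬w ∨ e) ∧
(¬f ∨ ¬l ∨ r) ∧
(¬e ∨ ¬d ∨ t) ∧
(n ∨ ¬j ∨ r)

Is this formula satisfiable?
No

No, the formula is not satisfiable.

No assignment of truth values to the variables can make all 43 clauses true simultaneously.

The formula is UNSAT (unsatisfiable).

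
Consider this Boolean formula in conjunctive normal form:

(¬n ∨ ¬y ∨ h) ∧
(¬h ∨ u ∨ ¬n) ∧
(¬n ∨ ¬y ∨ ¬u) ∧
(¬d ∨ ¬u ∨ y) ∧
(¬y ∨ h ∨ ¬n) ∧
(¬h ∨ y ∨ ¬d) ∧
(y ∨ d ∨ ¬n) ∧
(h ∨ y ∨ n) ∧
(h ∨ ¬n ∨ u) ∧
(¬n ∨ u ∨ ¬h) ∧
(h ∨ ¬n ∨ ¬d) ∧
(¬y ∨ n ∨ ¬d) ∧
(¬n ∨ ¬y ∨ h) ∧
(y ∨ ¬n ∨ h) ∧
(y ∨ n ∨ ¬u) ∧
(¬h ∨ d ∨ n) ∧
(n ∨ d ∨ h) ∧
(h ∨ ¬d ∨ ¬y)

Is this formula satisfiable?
No

No, the formula is not satisfiable.

No assignment of truth values to the variables can make all 18 clauses true simultaneously.

The formula is UNSAT (unsatisfiable).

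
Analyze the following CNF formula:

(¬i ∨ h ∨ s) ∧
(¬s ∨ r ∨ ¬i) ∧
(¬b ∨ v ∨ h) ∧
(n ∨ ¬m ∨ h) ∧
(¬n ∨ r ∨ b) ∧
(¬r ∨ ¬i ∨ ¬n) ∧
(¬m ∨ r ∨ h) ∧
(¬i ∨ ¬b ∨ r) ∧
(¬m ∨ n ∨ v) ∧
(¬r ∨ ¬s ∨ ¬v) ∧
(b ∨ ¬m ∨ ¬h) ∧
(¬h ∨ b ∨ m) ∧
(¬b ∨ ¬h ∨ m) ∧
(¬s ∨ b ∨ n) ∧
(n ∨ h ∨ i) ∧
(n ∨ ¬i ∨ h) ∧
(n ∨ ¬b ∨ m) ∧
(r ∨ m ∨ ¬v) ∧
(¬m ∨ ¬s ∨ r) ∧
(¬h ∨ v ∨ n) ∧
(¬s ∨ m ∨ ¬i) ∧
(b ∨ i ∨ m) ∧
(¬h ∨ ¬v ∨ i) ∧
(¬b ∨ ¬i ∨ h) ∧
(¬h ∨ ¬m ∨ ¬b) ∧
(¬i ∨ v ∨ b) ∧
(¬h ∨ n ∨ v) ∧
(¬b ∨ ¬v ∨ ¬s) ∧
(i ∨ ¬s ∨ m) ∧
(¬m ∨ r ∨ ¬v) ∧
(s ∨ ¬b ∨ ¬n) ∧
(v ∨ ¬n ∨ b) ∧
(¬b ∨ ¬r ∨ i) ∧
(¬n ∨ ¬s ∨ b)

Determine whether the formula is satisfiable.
Yes

Yes, the formula is satisfiable.

One satisfying assignment is: m=True, v=True, h=False, b=False, r=True, s=False, n=True, i=False

Verification: With this assignment, all 34 clauses evaluate to true.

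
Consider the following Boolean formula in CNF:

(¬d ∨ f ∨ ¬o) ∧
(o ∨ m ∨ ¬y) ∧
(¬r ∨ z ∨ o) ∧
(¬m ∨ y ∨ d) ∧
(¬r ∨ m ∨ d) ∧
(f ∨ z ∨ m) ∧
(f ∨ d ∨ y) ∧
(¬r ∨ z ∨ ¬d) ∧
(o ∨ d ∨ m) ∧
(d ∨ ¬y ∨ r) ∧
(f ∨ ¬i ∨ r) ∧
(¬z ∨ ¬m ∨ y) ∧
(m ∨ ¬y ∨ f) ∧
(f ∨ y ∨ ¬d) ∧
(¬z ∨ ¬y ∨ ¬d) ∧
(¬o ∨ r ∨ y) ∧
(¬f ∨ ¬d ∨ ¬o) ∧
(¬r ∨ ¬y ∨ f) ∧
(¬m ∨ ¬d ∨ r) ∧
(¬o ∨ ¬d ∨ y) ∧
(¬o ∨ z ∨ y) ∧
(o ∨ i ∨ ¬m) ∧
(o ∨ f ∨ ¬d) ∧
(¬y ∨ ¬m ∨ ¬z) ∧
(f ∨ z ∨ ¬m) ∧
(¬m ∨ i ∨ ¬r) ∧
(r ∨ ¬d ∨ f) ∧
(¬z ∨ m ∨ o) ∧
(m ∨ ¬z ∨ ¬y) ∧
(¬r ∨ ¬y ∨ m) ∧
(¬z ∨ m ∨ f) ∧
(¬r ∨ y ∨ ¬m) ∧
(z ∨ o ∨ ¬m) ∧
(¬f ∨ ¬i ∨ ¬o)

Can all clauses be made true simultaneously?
Yes

Yes, the formula is satisfiable.

One satisfying assignment is: z=False, r=False, f=True, m=False, i=False, o=False, y=False, d=True

Verification: With this assignment, all 34 clauses evaluate to true.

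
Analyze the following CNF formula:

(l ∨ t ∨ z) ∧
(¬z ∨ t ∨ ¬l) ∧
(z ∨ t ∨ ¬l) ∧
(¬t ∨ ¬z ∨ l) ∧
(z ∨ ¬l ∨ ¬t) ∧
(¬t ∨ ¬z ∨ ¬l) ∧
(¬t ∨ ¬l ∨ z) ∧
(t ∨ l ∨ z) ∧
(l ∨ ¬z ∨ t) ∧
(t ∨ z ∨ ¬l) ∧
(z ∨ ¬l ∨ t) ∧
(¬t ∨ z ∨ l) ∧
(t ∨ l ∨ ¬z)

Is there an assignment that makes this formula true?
No

No, the formula is not satisfiable.

No assignment of truth values to the variables can make all 13 clauses true simultaneously.

The formula is UNSAT (unsatisfiable).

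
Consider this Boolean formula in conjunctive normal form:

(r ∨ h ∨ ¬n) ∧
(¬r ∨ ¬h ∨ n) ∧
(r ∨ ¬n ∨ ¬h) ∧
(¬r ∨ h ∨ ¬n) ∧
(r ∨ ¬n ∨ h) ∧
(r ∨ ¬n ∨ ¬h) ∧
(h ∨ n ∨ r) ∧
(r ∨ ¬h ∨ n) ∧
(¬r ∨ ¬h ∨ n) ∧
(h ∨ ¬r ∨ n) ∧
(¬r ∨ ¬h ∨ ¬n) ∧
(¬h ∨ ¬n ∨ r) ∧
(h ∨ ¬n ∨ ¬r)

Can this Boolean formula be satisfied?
No

No, the formula is not satisfiable.

No assignment of truth values to the variables can make all 13 clauses true simultaneously.

The formula is UNSAT (unsatisfiable).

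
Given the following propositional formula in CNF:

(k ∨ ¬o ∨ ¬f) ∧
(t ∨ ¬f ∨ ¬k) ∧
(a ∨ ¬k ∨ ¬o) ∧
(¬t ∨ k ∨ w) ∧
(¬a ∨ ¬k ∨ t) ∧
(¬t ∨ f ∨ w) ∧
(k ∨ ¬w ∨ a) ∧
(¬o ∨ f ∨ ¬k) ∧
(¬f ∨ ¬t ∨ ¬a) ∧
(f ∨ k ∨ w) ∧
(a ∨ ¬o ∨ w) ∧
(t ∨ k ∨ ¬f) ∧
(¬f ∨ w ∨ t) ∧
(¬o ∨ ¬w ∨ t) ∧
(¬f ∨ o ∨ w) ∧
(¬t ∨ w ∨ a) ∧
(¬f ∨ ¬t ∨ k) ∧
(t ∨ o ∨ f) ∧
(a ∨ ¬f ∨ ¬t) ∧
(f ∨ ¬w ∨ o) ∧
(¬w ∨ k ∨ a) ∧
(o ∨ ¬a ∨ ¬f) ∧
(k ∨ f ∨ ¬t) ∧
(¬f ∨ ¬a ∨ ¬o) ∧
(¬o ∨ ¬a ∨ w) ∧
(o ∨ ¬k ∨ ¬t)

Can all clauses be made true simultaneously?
No

No, the formula is not satisfiable.

No assignment of truth values to the variables can make all 26 clauses true simultaneously.

The formula is UNSAT (unsatisfiable).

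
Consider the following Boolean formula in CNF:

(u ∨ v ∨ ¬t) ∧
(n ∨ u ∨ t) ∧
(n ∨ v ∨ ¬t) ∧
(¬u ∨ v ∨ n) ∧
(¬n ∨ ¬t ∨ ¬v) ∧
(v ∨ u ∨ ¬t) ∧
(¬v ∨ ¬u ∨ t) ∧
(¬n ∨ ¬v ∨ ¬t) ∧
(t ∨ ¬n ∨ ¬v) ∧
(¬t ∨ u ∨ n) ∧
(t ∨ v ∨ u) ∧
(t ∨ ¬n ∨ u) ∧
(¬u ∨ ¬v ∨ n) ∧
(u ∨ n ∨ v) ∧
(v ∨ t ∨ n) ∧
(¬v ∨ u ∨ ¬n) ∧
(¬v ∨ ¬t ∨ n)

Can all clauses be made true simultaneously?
Yes

Yes, the formula is satisfiable.

One satisfying assignment is: n=True, v=False, t=False, u=True

Verification: With this assignment, all 17 clauses evaluate to true.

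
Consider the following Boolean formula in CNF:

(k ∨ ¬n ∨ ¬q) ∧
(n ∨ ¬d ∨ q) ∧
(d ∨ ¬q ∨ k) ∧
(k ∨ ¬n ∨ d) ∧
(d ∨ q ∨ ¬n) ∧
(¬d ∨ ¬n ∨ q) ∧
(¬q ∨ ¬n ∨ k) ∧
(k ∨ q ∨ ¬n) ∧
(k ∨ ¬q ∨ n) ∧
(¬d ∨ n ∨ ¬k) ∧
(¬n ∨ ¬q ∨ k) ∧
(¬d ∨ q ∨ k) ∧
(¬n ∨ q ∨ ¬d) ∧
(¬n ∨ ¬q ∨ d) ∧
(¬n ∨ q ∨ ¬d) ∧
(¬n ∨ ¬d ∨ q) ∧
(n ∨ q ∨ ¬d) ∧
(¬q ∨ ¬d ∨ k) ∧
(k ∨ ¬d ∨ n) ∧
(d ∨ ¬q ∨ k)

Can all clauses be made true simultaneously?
Yes

Yes, the formula is satisfiable.

One satisfying assignment is: n=False, d=False, k=False, q=False

Verification: With this assignment, all 20 clauses evaluate to true.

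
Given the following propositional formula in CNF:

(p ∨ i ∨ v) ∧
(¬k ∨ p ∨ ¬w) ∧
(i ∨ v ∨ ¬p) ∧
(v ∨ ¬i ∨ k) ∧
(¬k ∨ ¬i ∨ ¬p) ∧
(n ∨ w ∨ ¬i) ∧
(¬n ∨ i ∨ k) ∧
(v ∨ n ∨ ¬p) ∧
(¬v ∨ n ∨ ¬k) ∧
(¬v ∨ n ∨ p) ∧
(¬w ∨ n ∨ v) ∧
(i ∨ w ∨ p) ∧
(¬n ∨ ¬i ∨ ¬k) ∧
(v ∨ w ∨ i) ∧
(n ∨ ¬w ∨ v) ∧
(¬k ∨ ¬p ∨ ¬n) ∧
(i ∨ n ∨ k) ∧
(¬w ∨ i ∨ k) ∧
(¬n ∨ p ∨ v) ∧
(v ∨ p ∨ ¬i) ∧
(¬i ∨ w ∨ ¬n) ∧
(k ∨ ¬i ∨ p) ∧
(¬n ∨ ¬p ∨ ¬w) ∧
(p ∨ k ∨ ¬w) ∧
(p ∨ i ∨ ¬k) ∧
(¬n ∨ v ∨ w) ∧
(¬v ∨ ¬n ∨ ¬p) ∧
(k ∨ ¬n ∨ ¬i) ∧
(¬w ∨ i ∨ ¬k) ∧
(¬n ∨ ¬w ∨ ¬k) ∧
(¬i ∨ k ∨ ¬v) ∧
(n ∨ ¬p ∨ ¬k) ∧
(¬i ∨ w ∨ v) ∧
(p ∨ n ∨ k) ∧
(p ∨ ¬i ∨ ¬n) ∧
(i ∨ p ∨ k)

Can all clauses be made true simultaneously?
No

No, the formula is not satisfiable.

No assignment of truth values to the variables can make all 36 clauses true simultaneously.

The formula is UNSAT (unsatisfiable).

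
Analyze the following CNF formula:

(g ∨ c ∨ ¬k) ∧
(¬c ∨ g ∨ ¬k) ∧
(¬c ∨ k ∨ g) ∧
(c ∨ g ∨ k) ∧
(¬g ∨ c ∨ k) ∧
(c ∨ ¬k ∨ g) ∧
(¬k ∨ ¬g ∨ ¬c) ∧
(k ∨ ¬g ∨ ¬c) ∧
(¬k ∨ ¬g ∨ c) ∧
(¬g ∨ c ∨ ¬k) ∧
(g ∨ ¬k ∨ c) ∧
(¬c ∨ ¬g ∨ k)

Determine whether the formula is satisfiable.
No

No, the formula is not satisfiable.

No assignment of truth values to the variables can make all 12 clauses true simultaneously.

The formula is UNSAT (unsatisfiable).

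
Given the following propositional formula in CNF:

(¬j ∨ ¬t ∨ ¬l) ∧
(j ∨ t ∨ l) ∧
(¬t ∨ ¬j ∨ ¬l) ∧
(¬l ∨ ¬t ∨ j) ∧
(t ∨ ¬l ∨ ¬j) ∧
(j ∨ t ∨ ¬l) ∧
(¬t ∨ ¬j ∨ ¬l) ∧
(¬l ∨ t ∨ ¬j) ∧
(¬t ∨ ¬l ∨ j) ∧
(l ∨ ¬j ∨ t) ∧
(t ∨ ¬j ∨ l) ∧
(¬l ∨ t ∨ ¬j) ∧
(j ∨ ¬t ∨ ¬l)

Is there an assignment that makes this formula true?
Yes

Yes, the formula is satisfiable.

One satisfying assignment is: t=True, l=False, j=False

Verification: With this assignment, all 13 clauses evaluate to true.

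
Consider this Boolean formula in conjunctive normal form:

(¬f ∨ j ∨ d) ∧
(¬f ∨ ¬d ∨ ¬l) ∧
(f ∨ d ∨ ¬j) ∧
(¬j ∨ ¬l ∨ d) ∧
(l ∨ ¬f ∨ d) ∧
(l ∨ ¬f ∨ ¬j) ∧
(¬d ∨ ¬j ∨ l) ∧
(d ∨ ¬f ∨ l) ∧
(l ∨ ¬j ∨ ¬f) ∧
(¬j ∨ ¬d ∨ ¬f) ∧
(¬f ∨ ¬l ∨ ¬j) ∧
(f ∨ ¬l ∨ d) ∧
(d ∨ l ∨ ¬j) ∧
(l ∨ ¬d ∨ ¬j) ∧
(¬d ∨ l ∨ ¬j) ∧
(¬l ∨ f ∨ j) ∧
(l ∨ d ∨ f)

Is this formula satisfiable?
Yes

Yes, the formula is satisfiable.

One satisfying assignment is: d=True, f=False, j=False, l=False

Verification: With this assignment, all 17 clauses evaluate to true.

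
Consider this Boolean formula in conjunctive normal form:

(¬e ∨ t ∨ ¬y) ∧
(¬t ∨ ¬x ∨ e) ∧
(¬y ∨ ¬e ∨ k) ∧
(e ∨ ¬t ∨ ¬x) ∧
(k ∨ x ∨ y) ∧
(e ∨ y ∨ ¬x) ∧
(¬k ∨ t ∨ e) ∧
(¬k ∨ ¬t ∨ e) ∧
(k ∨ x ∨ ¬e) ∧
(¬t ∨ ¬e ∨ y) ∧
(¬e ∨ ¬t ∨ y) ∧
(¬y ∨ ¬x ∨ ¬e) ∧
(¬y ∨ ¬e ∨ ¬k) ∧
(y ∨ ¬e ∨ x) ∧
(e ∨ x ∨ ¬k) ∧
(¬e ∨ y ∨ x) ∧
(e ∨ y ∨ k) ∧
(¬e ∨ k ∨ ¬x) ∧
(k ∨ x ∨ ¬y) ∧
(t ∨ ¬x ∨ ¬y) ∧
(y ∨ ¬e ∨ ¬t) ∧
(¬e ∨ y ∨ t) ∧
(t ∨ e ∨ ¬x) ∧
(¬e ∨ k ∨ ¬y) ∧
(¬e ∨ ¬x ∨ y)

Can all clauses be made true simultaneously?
No

No, the formula is not satisfiable.

No assignment of truth values to the variables can make all 25 clauses true simultaneously.

The formula is UNSAT (unsatisfiable).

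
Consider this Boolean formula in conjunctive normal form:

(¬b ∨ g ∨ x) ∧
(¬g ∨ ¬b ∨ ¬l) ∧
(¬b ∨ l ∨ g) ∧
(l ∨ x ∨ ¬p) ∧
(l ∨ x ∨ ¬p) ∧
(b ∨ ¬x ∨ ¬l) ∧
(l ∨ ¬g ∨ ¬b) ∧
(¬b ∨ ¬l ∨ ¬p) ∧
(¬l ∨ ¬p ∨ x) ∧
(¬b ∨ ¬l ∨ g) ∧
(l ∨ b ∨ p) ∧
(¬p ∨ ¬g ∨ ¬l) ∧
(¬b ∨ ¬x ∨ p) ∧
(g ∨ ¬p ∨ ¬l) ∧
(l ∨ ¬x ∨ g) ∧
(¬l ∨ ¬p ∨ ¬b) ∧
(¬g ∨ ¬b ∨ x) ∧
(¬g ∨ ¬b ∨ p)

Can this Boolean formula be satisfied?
Yes

Yes, the formula is satisfiable.

One satisfying assignment is: l=True, p=False, b=False, x=False, g=False

Verification: With this assignment, all 18 clauses evaluate to true.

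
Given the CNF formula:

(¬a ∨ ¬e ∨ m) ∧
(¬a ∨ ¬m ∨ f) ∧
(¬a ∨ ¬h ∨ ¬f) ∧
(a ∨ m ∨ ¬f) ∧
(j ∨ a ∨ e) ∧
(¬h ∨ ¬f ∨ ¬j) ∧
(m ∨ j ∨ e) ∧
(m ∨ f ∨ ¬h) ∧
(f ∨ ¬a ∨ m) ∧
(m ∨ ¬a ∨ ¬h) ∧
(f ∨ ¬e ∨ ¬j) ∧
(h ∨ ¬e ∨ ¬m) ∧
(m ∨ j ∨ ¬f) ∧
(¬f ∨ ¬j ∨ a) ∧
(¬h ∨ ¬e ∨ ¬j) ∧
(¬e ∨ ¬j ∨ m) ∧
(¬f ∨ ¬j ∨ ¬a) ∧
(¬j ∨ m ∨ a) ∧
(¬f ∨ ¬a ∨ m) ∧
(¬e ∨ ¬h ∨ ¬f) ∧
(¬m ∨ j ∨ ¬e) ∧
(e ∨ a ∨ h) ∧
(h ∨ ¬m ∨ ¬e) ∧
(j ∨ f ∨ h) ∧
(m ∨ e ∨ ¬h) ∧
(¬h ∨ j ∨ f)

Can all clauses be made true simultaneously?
Yes

Yes, the formula is satisfiable.

One satisfying assignment is: f=True, a=True, e=False, m=True, j=False, h=False

Verification: With this assignment, all 26 clauses evaluate to true.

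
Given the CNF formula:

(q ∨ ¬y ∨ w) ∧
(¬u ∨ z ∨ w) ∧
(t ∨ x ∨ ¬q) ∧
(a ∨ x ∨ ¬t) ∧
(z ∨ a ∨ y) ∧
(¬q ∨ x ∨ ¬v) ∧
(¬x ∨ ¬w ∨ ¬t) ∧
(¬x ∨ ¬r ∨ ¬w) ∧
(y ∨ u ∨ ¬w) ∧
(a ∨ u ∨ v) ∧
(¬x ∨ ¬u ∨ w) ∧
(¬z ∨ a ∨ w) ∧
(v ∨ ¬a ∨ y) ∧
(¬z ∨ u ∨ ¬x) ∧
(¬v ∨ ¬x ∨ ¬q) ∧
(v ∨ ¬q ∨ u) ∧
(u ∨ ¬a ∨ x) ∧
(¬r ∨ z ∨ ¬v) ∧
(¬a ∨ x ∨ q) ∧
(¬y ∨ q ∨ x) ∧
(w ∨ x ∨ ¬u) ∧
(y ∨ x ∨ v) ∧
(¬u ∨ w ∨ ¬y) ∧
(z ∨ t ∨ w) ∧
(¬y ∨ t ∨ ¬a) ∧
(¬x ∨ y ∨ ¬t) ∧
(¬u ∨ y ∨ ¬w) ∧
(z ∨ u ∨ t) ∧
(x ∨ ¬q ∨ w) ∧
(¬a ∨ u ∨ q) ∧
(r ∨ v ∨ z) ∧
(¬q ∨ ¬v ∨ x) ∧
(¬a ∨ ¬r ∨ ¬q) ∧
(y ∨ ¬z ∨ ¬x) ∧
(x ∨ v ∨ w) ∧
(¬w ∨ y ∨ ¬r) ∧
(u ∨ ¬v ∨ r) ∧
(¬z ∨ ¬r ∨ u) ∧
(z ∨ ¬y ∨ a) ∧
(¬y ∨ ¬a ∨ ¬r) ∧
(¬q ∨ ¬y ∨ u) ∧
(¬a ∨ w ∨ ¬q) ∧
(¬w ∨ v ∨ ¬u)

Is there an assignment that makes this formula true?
Yes

Yes, the formula is satisfiable.

One satisfying assignment is: u=True, w=True, x=True, q=False, v=True, z=True, y=True, a=False, t=False, r=False

Verification: With this assignment, all 43 clauses evaluate to true.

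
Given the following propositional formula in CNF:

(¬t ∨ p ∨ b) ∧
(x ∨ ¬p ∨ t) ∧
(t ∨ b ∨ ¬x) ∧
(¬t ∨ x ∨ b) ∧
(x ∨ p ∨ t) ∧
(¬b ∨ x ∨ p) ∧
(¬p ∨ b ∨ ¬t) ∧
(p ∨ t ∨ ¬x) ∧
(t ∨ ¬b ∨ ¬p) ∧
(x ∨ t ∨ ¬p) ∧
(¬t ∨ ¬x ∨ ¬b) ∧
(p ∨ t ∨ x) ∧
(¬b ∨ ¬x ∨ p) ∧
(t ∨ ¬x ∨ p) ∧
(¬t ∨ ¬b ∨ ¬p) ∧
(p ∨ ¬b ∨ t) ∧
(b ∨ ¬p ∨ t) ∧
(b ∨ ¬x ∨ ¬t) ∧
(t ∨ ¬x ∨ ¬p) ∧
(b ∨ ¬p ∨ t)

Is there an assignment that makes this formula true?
No

No, the formula is not satisfiable.

No assignment of truth values to the variables can make all 20 clauses true simultaneously.

The formula is UNSAT (unsatisfiable).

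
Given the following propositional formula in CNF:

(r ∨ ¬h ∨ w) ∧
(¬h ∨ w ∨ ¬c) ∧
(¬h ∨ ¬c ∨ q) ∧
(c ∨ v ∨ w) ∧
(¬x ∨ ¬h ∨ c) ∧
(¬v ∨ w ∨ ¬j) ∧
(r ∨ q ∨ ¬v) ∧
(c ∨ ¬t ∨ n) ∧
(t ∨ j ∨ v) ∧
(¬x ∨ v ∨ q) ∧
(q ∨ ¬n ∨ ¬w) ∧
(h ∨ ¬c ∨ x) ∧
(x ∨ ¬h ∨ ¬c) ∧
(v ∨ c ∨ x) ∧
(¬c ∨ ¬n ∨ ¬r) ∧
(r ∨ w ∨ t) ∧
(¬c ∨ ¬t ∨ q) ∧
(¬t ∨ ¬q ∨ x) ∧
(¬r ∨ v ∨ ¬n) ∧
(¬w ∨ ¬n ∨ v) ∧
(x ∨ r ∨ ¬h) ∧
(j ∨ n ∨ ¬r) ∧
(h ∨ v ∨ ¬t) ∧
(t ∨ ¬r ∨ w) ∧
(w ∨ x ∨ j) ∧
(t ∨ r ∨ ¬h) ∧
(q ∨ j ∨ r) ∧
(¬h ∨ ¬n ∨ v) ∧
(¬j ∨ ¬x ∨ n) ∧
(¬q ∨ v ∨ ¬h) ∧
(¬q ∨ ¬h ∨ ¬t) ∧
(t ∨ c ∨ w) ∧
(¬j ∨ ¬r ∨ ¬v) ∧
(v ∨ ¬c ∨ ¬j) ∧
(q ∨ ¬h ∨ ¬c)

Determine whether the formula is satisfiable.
Yes

Yes, the formula is satisfiable.

One satisfying assignment is: n=False, c=False, t=False, v=True, r=False, j=False, h=False, q=True, w=True, x=False

Verification: With this assignment, all 35 clauses evaluate to true.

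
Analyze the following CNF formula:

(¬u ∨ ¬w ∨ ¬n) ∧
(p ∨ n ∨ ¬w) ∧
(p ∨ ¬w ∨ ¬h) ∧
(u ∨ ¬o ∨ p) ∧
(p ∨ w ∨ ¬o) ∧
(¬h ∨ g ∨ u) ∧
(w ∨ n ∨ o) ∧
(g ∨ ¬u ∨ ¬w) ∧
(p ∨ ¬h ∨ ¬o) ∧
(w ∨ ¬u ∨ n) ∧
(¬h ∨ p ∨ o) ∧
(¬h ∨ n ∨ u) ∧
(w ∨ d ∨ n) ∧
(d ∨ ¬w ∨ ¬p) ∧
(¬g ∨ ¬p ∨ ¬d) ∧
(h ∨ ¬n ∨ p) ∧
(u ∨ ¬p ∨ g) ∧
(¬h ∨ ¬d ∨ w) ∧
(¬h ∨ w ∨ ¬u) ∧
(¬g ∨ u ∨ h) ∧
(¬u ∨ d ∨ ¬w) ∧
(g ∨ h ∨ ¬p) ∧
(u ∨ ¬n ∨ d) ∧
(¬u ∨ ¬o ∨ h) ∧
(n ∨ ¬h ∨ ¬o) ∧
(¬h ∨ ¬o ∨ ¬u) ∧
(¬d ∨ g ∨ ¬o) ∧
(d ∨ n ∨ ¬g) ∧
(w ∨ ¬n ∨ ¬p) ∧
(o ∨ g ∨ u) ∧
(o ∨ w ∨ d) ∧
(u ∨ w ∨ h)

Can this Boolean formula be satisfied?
No

No, the formula is not satisfiable.

No assignment of truth values to the variables can make all 32 clauses true simultaneously.

The formula is UNSAT (unsatisfiable).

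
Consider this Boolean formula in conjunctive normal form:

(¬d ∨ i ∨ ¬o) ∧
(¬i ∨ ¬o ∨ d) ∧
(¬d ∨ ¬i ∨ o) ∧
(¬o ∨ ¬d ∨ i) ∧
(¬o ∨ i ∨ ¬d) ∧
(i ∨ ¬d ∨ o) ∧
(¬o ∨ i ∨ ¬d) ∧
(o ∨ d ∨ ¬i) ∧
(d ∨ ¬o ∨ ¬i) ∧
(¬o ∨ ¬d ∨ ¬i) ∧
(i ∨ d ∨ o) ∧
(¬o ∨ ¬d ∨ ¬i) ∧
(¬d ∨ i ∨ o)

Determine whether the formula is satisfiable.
Yes

Yes, the formula is satisfiable.

One satisfying assignment is: d=False, i=False, o=True

Verification: With this assignment, all 13 clauses evaluate to true.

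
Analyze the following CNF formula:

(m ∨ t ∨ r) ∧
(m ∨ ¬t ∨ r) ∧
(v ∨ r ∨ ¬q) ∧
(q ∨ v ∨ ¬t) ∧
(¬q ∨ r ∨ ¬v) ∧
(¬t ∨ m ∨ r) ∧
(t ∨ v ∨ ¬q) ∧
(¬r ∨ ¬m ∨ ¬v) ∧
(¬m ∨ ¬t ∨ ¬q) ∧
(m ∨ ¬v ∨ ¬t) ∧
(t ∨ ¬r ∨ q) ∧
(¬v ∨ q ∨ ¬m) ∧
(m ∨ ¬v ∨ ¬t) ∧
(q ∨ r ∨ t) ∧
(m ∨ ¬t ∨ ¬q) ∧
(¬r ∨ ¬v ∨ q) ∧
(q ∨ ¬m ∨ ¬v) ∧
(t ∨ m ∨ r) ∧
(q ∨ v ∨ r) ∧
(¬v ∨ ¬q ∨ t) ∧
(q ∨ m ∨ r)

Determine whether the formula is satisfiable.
No

No, the formula is not satisfiable.

No assignment of truth values to the variables can make all 21 clauses true simultaneously.

The formula is UNSAT (unsatisfiable).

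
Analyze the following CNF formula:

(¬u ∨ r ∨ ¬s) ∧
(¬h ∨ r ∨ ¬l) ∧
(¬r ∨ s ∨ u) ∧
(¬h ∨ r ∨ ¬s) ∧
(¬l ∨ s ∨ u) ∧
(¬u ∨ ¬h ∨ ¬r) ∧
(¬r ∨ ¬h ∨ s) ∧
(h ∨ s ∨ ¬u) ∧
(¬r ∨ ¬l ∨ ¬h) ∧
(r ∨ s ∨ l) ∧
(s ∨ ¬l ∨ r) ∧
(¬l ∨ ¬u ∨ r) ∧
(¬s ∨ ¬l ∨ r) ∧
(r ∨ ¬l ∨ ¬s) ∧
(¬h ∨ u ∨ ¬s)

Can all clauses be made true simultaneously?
Yes

Yes, the formula is satisfiable.

One satisfying assignment is: l=False, s=True, u=False, h=False, r=False

Verification: With this assignment, all 15 clauses evaluate to true.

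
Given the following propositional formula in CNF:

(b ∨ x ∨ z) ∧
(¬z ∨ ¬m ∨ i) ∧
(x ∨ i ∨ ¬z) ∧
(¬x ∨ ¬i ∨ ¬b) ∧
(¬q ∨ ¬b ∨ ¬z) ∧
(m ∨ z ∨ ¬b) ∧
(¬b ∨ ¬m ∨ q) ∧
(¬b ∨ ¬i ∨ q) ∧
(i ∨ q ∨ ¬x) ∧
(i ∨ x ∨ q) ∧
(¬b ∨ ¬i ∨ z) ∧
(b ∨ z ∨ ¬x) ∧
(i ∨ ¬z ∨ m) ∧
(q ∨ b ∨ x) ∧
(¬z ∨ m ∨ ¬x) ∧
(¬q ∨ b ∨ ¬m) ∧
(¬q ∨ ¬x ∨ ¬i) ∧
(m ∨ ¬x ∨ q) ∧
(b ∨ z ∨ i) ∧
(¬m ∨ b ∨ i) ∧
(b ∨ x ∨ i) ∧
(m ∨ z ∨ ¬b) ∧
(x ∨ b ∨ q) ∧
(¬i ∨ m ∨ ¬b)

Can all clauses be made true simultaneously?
Yes

Yes, the formula is satisfiable.

One satisfying assignment is: x=False, i=False, z=False, m=True, b=True, q=True

Verification: With this assignment, all 24 clauses evaluate to true.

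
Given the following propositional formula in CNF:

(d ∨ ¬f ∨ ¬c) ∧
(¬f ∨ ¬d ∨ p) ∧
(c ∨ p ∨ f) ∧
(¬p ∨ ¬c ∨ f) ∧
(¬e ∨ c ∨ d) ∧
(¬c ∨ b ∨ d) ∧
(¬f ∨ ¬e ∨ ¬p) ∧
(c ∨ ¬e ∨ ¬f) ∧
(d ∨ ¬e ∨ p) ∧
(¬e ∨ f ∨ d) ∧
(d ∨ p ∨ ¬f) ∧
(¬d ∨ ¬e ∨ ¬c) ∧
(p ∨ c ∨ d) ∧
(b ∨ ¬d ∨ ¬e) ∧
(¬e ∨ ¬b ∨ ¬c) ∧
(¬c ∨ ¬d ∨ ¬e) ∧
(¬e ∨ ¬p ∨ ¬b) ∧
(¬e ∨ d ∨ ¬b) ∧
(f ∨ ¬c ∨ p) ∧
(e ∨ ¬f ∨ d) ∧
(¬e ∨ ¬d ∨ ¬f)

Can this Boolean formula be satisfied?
Yes

Yes, the formula is satisfiable.

One satisfying assignment is: b=False, d=True, e=False, c=False, f=True, p=True

Verification: With this assignment, all 21 clauses evaluate to true.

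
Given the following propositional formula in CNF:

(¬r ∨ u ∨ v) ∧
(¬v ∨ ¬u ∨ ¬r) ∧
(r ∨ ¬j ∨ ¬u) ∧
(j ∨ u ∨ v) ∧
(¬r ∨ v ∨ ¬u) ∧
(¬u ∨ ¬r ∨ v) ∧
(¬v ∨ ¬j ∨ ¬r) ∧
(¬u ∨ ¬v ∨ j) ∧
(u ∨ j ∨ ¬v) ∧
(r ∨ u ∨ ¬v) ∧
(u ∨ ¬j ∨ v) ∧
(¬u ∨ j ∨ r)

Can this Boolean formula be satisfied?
No

No, the formula is not satisfiable.

No assignment of truth values to the variables can make all 12 clauses true simultaneously.

The formula is UNSAT (unsatisfiable).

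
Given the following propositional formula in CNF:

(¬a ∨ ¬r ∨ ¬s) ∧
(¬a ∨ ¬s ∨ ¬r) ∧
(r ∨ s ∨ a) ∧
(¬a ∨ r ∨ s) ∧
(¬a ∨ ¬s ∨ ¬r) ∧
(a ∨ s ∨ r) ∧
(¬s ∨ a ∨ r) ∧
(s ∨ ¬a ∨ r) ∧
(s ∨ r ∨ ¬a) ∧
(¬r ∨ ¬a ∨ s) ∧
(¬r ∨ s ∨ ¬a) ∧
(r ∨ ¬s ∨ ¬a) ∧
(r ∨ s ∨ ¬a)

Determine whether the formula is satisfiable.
Yes

Yes, the formula is satisfiable.

One satisfying assignment is: r=True, s=False, a=False

Verification: With this assignment, all 13 clauses evaluate to true.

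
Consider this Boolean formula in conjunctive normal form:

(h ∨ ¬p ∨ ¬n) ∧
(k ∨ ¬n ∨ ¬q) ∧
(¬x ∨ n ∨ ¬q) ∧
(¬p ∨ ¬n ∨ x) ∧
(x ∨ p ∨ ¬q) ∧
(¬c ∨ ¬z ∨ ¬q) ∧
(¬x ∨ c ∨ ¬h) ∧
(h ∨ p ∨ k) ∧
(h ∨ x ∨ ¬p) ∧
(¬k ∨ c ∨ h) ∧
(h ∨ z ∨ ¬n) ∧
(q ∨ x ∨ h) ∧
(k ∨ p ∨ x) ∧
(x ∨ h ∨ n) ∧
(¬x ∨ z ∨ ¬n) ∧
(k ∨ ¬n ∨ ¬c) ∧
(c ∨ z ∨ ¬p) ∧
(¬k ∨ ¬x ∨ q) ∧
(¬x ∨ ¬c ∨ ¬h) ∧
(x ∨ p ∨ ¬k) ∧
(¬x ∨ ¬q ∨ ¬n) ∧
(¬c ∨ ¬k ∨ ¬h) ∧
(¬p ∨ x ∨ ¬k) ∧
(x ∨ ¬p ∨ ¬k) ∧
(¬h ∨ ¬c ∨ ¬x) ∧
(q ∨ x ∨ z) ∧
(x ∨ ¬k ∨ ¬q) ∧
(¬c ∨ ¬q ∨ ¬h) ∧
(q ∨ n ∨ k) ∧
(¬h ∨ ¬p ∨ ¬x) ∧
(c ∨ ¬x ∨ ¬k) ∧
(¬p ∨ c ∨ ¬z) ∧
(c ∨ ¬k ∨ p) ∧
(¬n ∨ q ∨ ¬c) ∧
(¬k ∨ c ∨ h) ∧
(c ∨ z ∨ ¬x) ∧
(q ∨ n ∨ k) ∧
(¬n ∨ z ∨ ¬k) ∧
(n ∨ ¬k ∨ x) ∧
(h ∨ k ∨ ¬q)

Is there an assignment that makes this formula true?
No

No, the formula is not satisfiable.

No assignment of truth values to the variables can make all 40 clauses true simultaneously.

The formula is UNSAT (unsatisfiable).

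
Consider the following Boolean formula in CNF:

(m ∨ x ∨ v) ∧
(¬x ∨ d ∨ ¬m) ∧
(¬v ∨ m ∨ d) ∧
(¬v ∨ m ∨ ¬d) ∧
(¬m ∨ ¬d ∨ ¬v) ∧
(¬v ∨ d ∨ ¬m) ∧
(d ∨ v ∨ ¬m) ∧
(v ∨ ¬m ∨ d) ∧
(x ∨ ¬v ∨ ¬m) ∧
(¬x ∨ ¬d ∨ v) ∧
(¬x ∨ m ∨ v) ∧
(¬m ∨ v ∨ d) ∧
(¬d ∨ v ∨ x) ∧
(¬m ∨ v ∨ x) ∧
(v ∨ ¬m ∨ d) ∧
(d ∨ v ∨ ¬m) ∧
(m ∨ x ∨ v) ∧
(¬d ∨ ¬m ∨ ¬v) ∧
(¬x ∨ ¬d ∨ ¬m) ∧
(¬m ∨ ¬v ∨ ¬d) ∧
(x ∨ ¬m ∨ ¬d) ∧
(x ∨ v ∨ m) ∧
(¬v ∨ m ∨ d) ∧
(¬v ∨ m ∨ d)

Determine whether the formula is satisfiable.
No

No, the formula is not satisfiable.

No assignment of truth values to the variables can make all 24 clauses true simultaneously.

The formula is UNSAT (unsatisfiable).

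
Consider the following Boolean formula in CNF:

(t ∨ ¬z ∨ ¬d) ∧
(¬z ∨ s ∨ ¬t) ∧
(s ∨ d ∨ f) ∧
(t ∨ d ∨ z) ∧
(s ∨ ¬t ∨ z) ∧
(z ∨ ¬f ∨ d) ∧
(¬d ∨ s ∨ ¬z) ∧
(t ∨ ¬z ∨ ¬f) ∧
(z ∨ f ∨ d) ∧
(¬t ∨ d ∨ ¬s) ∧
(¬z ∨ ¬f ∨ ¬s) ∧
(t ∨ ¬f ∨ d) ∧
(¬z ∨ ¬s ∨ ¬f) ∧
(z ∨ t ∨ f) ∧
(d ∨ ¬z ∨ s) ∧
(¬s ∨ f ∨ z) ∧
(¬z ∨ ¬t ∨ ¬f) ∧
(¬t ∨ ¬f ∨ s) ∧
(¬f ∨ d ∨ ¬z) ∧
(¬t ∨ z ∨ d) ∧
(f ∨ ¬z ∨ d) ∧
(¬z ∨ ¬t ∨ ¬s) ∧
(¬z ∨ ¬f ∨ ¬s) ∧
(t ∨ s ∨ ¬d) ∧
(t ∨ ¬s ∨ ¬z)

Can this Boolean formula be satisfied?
Yes

Yes, the formula is satisfiable.

One satisfying assignment is: t=False, d=True, f=True, z=False, s=True

Verification: With this assignment, all 25 clauses evaluate to true.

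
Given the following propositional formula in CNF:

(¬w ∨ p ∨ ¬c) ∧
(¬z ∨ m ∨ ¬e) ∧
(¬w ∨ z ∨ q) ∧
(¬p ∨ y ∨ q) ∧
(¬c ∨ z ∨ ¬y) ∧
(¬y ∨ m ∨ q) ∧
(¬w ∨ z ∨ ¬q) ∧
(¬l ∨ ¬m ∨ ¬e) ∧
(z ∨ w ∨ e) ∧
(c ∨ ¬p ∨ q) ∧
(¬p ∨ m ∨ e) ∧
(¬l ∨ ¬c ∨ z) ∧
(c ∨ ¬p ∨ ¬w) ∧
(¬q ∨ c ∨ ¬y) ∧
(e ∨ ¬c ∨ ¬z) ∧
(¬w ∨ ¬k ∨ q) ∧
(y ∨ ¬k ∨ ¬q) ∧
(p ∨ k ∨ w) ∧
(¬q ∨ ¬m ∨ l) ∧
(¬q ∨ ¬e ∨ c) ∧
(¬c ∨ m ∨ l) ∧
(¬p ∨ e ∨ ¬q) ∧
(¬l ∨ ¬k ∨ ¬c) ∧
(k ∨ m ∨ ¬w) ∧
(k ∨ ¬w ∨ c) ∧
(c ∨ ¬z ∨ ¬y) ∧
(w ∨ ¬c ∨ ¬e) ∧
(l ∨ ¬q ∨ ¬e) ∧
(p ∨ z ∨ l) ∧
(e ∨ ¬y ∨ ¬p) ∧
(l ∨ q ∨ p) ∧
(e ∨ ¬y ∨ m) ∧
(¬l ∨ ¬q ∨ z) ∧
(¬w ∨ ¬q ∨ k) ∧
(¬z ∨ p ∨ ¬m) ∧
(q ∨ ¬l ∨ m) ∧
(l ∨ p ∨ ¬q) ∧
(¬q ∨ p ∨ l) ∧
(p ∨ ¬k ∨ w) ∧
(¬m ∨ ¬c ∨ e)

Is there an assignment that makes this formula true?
Yes

Yes, the formula is satisfiable.

One satisfying assignment is: q=False, y=True, p=True, k=False, e=True, z=True, c=True, l=False, m=True, w=True

Verification: With this assignment, all 40 clauses evaluate to true.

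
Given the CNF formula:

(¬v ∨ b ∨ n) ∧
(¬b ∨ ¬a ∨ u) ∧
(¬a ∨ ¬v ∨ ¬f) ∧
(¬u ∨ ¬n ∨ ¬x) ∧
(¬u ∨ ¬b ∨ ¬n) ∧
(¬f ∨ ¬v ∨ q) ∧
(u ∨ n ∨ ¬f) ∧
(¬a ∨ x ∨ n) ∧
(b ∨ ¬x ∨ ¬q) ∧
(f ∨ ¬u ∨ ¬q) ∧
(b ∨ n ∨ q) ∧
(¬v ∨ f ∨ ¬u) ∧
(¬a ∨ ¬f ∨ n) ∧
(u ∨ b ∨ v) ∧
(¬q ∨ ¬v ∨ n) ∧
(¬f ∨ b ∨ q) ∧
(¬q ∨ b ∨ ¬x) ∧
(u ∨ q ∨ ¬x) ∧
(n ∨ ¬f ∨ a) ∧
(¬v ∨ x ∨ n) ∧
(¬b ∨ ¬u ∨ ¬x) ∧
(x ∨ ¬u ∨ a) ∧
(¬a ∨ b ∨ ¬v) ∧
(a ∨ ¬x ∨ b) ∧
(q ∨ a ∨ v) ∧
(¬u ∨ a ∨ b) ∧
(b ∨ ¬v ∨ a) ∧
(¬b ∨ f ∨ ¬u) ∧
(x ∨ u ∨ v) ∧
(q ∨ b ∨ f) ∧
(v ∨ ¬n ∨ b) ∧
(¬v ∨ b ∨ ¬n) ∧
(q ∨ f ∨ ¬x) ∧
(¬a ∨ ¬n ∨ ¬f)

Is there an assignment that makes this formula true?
Yes

Yes, the formula is satisfiable.

One satisfying assignment is: q=False, n=True, u=False, a=False, v=True, x=False, f=False, b=True

Verification: With this assignment, all 34 clauses evaluate to true.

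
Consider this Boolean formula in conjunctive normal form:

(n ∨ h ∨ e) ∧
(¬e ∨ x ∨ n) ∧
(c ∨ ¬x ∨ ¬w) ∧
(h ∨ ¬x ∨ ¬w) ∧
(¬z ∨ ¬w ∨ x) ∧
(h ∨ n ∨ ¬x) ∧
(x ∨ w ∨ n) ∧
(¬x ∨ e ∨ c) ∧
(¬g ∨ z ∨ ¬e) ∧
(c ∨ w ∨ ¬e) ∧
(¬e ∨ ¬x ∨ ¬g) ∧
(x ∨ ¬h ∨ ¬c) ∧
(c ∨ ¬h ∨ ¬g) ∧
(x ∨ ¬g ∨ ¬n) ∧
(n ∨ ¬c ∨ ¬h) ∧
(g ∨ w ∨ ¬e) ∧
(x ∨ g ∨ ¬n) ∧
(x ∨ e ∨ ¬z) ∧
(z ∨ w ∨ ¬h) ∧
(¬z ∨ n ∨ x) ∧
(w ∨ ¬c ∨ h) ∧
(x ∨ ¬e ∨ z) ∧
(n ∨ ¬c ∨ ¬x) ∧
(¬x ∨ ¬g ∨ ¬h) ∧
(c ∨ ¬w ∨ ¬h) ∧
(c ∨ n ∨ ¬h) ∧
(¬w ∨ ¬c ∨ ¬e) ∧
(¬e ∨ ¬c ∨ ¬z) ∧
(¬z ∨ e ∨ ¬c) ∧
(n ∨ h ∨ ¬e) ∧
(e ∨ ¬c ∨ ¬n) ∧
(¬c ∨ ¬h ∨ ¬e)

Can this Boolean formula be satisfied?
No

No, the formula is not satisfiable.

No assignment of truth values to the variables can make all 32 clauses true simultaneously.

The formula is UNSAT (unsatisfiable).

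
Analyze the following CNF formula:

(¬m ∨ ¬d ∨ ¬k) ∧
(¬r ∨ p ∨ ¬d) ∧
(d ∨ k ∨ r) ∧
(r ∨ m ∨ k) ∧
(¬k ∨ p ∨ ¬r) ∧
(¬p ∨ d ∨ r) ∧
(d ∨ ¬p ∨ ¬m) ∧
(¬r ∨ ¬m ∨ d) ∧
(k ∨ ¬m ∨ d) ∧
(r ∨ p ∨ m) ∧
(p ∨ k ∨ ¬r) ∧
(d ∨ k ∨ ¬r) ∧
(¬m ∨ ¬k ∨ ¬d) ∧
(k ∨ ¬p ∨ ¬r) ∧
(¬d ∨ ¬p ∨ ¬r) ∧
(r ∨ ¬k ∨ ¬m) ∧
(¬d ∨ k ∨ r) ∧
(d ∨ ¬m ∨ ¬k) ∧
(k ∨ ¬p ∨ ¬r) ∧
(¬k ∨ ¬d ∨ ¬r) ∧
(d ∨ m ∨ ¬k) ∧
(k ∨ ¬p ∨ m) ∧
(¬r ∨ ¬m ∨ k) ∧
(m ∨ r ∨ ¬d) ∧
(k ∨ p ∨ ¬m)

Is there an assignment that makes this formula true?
No

No, the formula is not satisfiable.

No assignment of truth values to the variables can make all 25 clauses true simultaneously.

The formula is UNSAT (unsatisfiable).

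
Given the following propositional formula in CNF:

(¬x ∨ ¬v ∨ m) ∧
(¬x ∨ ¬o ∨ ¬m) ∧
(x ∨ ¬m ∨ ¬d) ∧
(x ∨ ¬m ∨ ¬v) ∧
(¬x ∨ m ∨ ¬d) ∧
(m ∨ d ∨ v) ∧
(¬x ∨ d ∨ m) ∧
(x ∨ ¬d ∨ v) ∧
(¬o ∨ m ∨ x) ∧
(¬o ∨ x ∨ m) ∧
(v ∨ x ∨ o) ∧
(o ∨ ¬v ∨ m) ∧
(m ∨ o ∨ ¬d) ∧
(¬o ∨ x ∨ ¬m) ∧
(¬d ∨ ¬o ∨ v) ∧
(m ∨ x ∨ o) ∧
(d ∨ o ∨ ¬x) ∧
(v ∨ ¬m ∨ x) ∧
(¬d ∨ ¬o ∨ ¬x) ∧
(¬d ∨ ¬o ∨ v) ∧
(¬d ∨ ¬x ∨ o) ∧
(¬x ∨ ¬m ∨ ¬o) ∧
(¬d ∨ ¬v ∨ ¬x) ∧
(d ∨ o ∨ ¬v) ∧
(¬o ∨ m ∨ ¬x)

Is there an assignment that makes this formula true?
No

No, the formula is not satisfiable.

No assignment of truth values to the variables can make all 25 clauses true simultaneously.

The formula is UNSAT (unsatisfiable).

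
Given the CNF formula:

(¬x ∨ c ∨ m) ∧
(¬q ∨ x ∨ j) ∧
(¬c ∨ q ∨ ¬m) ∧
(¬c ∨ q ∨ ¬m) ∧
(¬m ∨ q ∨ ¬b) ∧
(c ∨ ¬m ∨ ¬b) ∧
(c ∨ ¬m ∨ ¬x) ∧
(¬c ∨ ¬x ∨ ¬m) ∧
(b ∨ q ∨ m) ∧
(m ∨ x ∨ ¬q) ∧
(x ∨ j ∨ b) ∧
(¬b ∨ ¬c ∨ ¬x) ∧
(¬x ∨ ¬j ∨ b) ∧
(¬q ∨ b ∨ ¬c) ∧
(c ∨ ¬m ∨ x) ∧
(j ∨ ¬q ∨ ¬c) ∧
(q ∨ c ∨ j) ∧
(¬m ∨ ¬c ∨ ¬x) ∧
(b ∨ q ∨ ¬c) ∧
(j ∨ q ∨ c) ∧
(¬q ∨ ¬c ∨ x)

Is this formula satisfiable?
Yes

Yes, the formula is satisfiable.

One satisfying assignment is: x=False, c=True, j=False, b=True, m=False, q=False

Verification: With this assignment, all 21 clauses evaluate to true.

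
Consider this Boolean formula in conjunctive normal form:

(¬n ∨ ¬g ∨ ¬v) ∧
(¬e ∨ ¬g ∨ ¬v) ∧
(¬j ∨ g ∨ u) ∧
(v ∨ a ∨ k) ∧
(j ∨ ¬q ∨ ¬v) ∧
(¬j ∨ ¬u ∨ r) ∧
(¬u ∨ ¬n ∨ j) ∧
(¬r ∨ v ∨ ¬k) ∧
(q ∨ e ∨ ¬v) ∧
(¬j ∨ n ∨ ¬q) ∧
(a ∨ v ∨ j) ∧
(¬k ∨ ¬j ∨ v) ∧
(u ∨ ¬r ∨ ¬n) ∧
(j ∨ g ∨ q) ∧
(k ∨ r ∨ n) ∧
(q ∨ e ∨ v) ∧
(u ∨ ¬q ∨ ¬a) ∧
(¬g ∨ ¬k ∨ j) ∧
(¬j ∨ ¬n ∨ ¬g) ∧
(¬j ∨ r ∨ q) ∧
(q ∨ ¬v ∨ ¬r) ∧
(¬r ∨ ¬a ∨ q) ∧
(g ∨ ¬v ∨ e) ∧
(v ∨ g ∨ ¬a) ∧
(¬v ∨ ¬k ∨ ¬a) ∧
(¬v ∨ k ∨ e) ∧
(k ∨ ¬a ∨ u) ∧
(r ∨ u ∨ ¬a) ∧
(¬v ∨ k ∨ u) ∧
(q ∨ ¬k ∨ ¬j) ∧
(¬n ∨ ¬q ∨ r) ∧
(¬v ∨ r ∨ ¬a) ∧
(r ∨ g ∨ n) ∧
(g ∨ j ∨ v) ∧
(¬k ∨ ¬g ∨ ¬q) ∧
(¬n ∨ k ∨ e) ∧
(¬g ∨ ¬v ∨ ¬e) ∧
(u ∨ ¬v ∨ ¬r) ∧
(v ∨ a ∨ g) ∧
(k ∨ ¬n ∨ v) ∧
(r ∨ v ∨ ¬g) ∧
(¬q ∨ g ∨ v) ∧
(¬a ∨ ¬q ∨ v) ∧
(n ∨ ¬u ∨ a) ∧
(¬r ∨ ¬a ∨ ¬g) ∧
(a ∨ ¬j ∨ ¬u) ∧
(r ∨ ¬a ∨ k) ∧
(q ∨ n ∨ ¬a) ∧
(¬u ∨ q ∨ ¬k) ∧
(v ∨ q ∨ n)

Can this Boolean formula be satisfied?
Yes

Yes, the formula is satisfiable.

One satisfying assignment is: n=True, a=True, g=False, j=True, u=True, k=False, q=True, e=True, v=True, r=True

Verification: With this assignment, all 50 clauses evaluate to true.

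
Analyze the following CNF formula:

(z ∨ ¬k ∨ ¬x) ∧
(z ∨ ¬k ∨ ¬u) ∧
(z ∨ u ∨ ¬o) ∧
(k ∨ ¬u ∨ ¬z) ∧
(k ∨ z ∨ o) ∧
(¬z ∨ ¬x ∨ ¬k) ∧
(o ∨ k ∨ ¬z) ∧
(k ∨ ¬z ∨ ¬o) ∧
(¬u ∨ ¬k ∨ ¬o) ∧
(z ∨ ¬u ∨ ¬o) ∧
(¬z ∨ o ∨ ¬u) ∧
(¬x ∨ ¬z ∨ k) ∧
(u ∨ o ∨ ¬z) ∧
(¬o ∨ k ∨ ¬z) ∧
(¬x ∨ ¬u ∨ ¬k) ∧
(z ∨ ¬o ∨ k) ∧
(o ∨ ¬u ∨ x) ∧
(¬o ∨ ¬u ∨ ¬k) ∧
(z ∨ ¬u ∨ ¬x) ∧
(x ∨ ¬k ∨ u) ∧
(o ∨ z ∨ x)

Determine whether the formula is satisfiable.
No

No, the formula is not satisfiable.

No assignment of truth values to the variables can make all 21 clauses true simultaneously.

The formula is UNSAT (unsatisfiable).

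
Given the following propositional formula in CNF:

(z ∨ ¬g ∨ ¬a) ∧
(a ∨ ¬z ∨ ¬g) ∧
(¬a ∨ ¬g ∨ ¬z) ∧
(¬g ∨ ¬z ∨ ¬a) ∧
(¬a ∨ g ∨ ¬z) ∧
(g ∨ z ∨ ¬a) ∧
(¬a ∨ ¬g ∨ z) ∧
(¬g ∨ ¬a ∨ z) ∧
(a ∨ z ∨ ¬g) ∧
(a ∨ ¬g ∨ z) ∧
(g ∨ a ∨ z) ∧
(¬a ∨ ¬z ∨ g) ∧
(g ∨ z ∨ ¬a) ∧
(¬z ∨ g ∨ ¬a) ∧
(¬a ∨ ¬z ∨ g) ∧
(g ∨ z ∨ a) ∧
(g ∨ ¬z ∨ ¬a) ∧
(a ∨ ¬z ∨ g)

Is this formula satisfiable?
No

No, the formula is not satisfiable.

No assignment of truth values to the variables can make all 18 clauses true simultaneously.

The formula is UNSAT (unsatisfiable).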